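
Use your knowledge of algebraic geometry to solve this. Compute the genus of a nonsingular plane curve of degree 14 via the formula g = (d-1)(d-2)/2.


Using the genus formula for smooth plane curves:
g = (d-1)(d-2)/2
g = (14-1)(14-2)/2
g = 13*12/2
g = 156/2 = 78

78


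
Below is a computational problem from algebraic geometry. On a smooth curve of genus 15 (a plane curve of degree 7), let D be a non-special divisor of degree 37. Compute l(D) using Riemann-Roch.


First, compute the genus of a smooth plane curve of degree 7:
g = (d-1)(d-2)/2 = (7-1)(7-2)/2 = 15
For a non-special divisor D (i.e., h^1(D) = 0), Riemann-Roch gives:
l(D) = deg(D) - g + 1
Since deg(D) = 37 >= 2g - 1 = 29, D is non-special.
l(D) = 37 - 15 + 1 = 23

23


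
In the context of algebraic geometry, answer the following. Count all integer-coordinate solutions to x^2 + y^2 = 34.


Systematically check integer values of x where x^2 <= 34.
For each valid x, check if 34 - x^2 is a perfect square.
x=3: 34 - 9 = 25, sqrt = 5 (valid)
x=5: 34 - 25 = 9, sqrt = 3 (valid)
Total integer solutions found: 8

8


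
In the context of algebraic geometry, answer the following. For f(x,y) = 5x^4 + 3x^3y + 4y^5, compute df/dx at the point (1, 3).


df/dx = 4*5*x^3 + 3*3*x^2*y
At (1,3): 4*5*1^3 + 3*3*1^2*3
= 20 + 27
= 47

47


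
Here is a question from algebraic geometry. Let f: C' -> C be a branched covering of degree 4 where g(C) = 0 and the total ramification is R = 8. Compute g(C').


Riemann-Hurwitz formula: 2g' - 2 = d(2g - 2) + R
Given: d = 4, g = 0, R = 8
2g' - 2 = 4*(2*0 - 2) + 8
2g' - 2 = 4*(-2) + 8
2g' - 2 = -8 + 8 = 0
2g' = 2
g' = 1

1


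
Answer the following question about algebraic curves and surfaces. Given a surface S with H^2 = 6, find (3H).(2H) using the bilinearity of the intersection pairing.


Using bilinearity of the intersection pairing on a surface S:
(aH).(bH) = ab * (H.H)
We have H^2 = 6.
D.E = (3H).(2H) = 3*2*6
= 6*6
= 36

36


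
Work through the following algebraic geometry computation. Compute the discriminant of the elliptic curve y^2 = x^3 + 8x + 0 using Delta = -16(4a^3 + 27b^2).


Compute each component:
4a^3 = 4*8^3 = 4*512 = 2048
27b^2 = 27*0^2 = 27*0 = 0
4a^3 + 27b^2 = 2048 + 0 = 2048
Delta = -16*2048 = -32768

-32768


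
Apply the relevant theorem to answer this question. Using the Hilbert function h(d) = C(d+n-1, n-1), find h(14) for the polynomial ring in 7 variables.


The Hilbert function for the polynomial ring in 7 variables is:
h(d) = C(d+n-1, n-1)
h(14) = C(14+7-1, 7-1) = C(20, 6)
= 20! / (6! * 14!)
= 38760

38760


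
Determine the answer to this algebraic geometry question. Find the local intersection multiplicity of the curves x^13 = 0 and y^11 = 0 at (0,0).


The intersection multiplicity of V(x^a) and V(y^b) at the origin is:
I(O; V(x^13), V(y^11)) = dim_k(k[x,y]/(x^13, y^11))
A basis for k[x,y]/(x^13, y^11) is the set of monomials x^i * y^j
where 0 <= i < 13 and 0 <= j < 11.
The number of such monomials is 13 * 11 = 143

143


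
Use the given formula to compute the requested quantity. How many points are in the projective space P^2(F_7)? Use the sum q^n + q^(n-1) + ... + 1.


P^2(F_7) has (q^(n+1) - 1)/(q - 1) points.
= 7^2 + 7^1 + 7^0
= 49 + 7 + 1
= 57

57


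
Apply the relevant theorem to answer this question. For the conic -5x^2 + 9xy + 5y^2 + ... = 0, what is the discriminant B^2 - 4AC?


The discriminant of a conic Ax^2 + Bxy + Cy^2 + ... = 0 is B^2 - 4AC.
B^2 = 9^2 = 81
4AC = 4*(-5)*5 = -100
Discriminant = 81 + 100 = 181

181


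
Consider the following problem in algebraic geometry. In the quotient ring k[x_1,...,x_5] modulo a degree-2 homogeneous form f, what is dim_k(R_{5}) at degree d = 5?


For R = k[x_1,...,x_n]/(f) with f homogeneous of degree e:
The Hilbert series is (1 - t^e)/(1 - t)^n.
So h(d) = C(d+n-1, n-1) - C(d-e+n-1, n-1) for d >= e.
With n=5, e=2, d=5:
C(5+5-1, 5-1) = C(9, 4) = 126
C(5-2+5-1, 5-1) = C(7, 4) = 35
h(5) = 126 - 35 = 91

91


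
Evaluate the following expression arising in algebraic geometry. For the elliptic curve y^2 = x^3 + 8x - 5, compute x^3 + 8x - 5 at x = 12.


Compute x^3 + 8x - 5 at x = 12:
x^3 = 12^3 = 1728
8*x = 8*12 = 96
Sum: 1728 + 96 - 5 = 1819

1819


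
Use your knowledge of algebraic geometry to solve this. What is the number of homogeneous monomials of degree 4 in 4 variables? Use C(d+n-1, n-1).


The number of degree-4 monomials in 4 variables is C(d+n-1, n-1).
= C(4+4-1, 4-1) = C(7, 3)
= 35

35


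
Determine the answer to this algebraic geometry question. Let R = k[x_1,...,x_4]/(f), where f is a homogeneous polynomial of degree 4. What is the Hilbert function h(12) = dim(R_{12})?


For R = k[x_1,...,x_n]/(f) with f homogeneous of degree e:
The Hilbert series is (1 - t^e)/(1 - t)^n.
So h(d) = C(d+n-1, n-1) - C(d-e+n-1, n-1) for d >= e.
With n=4, e=4, d=12:
C(12+4-1, 4-1) = C(15, 3) = 455
C(12-4+4-1, 4-1) = C(11, 3) = 165
h(12) = 455 - 165 = 290

290


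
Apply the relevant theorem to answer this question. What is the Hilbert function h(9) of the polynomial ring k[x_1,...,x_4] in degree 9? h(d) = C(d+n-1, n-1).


The Hilbert function for the polynomial ring in 4 variables is:
h(d) = C(d+n-1, n-1)
h(9) = C(9+4-1, 4-1) = C(12, 3)
= 12! / (3! * 9!)
= 220

220


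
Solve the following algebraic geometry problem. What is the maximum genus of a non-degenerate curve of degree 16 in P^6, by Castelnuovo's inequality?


Castelnuovo's bound: write d - 1 = m(r-1) + epsilon with 0 <= epsilon < r-1.
d - 1 = 16 - 1 = 15
r - 1 = 6 - 1 = 5
15 = 3*5 + 0, so m = 3, epsilon = 0
pi(d, r) = m(m-1)(r-1)/2 + m*epsilon
= 3*2*5/2 + 3*0
= 30/2 + 0
= 15 + 0 = 15

15


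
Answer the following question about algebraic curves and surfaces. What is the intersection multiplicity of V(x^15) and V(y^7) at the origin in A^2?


The intersection multiplicity of V(x^a) and V(y^b) at the origin is:
I(O; V(x^15), V(y^7)) = dim_k(k[x,y]/(x^15, y^7))
A basis for k[x,y]/(x^15, y^7) is the set of monomials x^i * y^j
where 0 <= i < 15 and 0 <= j < 7.
The number of such monomials is 15 * 7 = 105

105


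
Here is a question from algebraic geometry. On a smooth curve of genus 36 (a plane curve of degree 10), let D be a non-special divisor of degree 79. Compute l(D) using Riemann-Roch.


First, compute the genus of a smooth plane curve of degree 10:
g = (d-1)(d-2)/2 = (10-1)(10-2)/2 = 36
For a non-special divisor D (i.e., h^1(D) = 0), Riemann-Roch gives:
l(D) = deg(D) - g + 1
Since deg(D) = 79 >= 2g - 1 = 71, D is non-special.
l(D) = 79 - 36 + 1 = 44

44


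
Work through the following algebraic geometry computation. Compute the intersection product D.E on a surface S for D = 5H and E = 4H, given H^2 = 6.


Using bilinearity of the intersection pairing on a surface S:
(aH).(bH) = ab * (H.H)
We have H^2 = 6.
D.E = (5H).(4H) = 5*4*6
= 20*6
= 120

120


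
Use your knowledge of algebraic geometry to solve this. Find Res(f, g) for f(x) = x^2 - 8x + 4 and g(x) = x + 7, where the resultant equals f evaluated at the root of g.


For Res(f, x - c), we evaluate f at x = c.
f(-7) = (-7)^2 - 8*(-7) + 4
= 49 + 56 + 4
= 105 + 4 = 109
Res(f, g) = 109

109


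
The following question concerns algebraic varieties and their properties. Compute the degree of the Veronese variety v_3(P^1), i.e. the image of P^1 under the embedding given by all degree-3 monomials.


The Veronese variety v_3(P^1) has degree d^r.
d^r = 3^1 = 3

3


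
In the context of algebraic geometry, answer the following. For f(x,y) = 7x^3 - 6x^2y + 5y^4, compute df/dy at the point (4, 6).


df/dy = (-6)*x^2 + 4*5*y^3
At (4,6): (-6)*4^2 + 4*5*6^3
= -96 + 4320
= 4224

4224


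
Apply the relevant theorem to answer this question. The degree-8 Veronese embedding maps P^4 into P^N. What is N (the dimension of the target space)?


The Veronese embedding v_d: P^n -> P^N maps each point to all
degree-d monomials in n+1 homogeneous coordinates.
N = C(n+d, d) - 1
N = C(4+8, 8) - 1
N = C(12, 8) - 1
C(12, 8) = 495
N = 495 - 1 = 494

494


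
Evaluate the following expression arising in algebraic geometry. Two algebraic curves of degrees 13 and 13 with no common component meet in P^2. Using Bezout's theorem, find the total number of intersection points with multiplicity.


Bezout's theorem states the intersection count equals the product of degrees.
Intersection count = 13 * 13 = 169

169


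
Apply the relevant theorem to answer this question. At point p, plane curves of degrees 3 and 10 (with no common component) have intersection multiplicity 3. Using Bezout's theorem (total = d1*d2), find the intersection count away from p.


By Bezout's theorem, the total intersection number is d1 * d2.
Total = 3 * 10 = 30
Intersection multiplicity at p = 3
Remaining intersections = 30 - 3 = 27

27


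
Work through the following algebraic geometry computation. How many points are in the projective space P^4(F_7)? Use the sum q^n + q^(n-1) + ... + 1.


P^4(F_7) has (q^(n+1) - 1)/(q - 1) points.
= 7^4 + 7^3 + 7^2 + 7^1 + 7^0
= 2401 + 343 + 49 + 7 + 1
= 2801

2801


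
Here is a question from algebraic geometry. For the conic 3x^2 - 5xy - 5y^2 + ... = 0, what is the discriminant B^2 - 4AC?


The discriminant of a conic Ax^2 + Bxy + Cy^2 + ... = 0 is B^2 - 4AC.
B^2 = (-5)^2 = 25
4AC = 4*3*(-5) = -60
Discriminant = 25 + 60 = 85

85


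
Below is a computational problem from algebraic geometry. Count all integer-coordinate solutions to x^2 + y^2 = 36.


Systematically check integer values of x where x^2 <= 36.
For each valid x, check if 36 - x^2 is a perfect square.
x=0: 36 - 0 = 36, sqrt = 6 (valid)
x=6: 36 - 36 = 0, sqrt = 0 (valid)
Total integer solutions found: 4

4


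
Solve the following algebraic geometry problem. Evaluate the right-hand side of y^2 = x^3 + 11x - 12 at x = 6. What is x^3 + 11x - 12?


Compute x^3 + 11x - 12 at x = 6:
x^3 = 6^3 = 216
11*x = 11*6 = 66
Sum: 216 + 66 - 12 = 270

270


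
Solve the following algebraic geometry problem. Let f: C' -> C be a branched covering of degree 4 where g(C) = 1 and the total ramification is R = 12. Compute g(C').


Riemann-Hurwitz formula: 2g' - 2 = d(2g - 2) + R
Given: d = 4, g = 1, R = 12
2g' - 2 = 4*(2*1 - 2) + 12
2g' - 2 = 4*0 + 12
2g' - 2 = 0 + 12 = 12
2g' = 14
g' = 7

7


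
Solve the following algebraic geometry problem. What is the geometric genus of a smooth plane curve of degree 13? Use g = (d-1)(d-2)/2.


Using the genus formula for smooth plane curves:
g = (d-1)(d-2)/2
g = (13-1)(13-2)/2
g = 12*11/2
g = 132/2 = 66

66


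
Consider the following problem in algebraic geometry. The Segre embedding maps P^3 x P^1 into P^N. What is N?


The Segre embedding maps P^m x P^n into P^N via
all products of coordinates from each factor.
N = (m+1)(n+1) - 1
N = (3+1)(1+1) - 1
N = 4*2 - 1
N = 8 - 1 = 7

7


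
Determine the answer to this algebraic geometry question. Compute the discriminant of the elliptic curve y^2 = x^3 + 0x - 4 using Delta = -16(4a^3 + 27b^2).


Compute each component:
4a^3 = 4*0^3 = 4*0 = 0
27b^2 = 27*(-4)^2 = 27*16 = 432
4a^3 + 27b^2 = 0 + 432 = 432
Delta = -16*432 = -6912

-6912


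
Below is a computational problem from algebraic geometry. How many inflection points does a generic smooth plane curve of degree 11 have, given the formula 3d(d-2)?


For a general smooth plane curve C of degree d, the inflection points are
the intersection of C with its Hessian curve, which has degree 3(d-2).
By Bezout, the total intersection number is d * 3(d-2) = 11 * 27 = 297.
For a general curve every flex is ordinary, so each contributes
multiplicity 1 to C·Hess(C), and the number of distinct inflection
points is 3d(d-2).
Inflection points = 3*11*(11-2) = 3*11*9 = 297

297


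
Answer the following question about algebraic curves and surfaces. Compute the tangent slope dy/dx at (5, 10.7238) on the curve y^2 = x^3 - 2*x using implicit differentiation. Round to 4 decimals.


Using implicit differentiation of y^2 = x^3 - 2*x:
2y * dy/dx = 3x^2 - 2
dy/dx = (3x^2 - 2)/(2y)
Numerator: 3*5^2 - 2 = 73
Denominator: 2*10.7238 = 21.4476
dy/dx = 73/21.4476 = 3.4036

3.4036


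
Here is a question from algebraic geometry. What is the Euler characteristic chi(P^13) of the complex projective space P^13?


The complex projective space P^13 has one cell in each even real dimension 0, 2, ..., 26.
The cohomology groups are H^{2k}(P^13) = Z for k = 0,...,13, and 0 otherwise.
Euler characteristic = sum of Betti numbers = 1 per even-dimensional cohomology group.
chi(P^13) = 13 + 1 = 14

14


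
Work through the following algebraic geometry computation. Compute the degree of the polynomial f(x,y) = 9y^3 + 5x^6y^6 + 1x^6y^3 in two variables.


Examine each term for its total degree (sum of exponents).
  Term '9y^3' has total degree 0+3 = 3.
  Term '5x^6y^6' has total degree 6+6 = 12.
  Term '1x^6y^3' has total degree 6+3 = 9.
The maximum total degree among all terms is 12.

12


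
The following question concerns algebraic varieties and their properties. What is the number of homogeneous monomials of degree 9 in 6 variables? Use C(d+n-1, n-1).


The number of degree-9 monomials in 6 variables is C(d+n-1, n-1).
= C(9+6-1, 6-1) = C(14, 5)
= 2002

2002


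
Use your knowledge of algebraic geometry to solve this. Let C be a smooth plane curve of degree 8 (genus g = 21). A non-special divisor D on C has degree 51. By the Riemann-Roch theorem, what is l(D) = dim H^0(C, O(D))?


First, compute the genus of a smooth plane curve of degree 8:
g = (d-1)(d-2)/2 = (8-1)(8-2)/2 = 21
For a non-special divisor D (i.e., h^1(D) = 0), Riemann-Roch gives:
l(D) = deg(D) - g + 1
Since deg(D) = 51 >= 2g - 1 = 41, D is non-special.
l(D) = 51 - 21 + 1 = 31

31


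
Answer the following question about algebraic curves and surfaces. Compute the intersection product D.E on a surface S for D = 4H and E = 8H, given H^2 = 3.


Using bilinearity of the intersection pairing on a surface S:
(aH).(bH) = ab * (H.H)
We have H^2 = 3.
D.E = (4H).(8H) = 4*8*3
= 32*3
= 96

96


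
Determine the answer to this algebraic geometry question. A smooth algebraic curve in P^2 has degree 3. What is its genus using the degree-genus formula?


Using the genus formula for smooth plane curves:
g = (d-1)(d-2)/2
g = (3-1)(3-2)/2
g = 2*1/2
g = 2/2 = 1

1


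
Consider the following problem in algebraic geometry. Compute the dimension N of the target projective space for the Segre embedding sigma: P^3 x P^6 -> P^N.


The Segre embedding maps P^m x P^n into P^N via
all products of coordinates from each factor.
N = (m+1)(n+1) - 1
N = (3+1)(6+1) - 1
N = 4*7 - 1
N = 28 - 1 = 27

27


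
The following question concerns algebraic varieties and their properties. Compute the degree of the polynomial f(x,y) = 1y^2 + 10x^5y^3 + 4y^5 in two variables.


Examine each term for its total degree (sum of exponents).
  Term '1y^2' has total degree 0+2 = 2.
  Term '10x^5y^3' has total degree 5+3 = 8.
  Term '4y^5' has total degree 0+5 = 5.
The maximum total degree among all terms is 8.

8


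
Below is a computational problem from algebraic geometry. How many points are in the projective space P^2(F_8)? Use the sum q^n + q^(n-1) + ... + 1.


P^2(F_8) has (q^(n+1) - 1)/(q - 1) points.
= 8^2 + 8^1 + 8^0
= 64 + 8 + 1
= 73

73


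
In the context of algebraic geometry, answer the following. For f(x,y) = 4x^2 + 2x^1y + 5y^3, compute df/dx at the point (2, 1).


df/dx = 2*4*x^1 + 1*2*x^0*y
At (2,1): 2*4*2^1 + 1*2*2^0*1
= 16 + 2
= 18

18


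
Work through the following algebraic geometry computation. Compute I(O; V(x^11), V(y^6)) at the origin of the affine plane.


The intersection multiplicity of V(x^a) and V(y^b) at the origin is:
I(O; V(x^11), V(y^6)) = dim_k(k[x,y]/(x^11, y^6))
A basis for k[x,y]/(x^11, y^6) is the set of monomials x^i * y^j
where 0 <= i < 11 and 0 <= j < 6.
The number of such monomials is 11 * 6 = 66

66


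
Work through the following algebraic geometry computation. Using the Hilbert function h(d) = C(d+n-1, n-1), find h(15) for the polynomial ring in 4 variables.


The Hilbert function for the polynomial ring in 4 variables is:
h(d) = C(d+n-1, n-1)
h(15) = C(15+4-1, 4-1) = C(18, 3)
= 18! / (3! * 15!)
= 816

816


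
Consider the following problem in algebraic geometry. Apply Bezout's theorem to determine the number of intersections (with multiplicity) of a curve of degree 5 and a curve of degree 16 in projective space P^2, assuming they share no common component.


Bezout's theorem states the intersection count equals the product of degrees.
Intersection count = 5 * 16 = 80

80


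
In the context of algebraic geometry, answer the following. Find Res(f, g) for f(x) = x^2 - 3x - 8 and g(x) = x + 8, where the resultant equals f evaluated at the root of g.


For Res(f, x - c), we evaluate f at x = c.
f(-8) = (-8)^2 - 3*(-8) - 8
= 64 + 24 - 8
= 88 - 8 = 80
Res(f, g) = 80

80


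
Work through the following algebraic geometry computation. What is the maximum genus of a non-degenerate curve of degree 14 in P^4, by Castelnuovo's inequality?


Castelnuovo's bound: write d - 1 = m(r-1) + epsilon with 0 <= epsilon < r-1.
d - 1 = 14 - 1 = 13
r - 1 = 4 - 1 = 3
13 = 4*3 + 1, so m = 4, epsilon = 1
pi(d, r) = m(m-1)(r-1)/2 + m*epsilon
= 4*3*3/2 + 4*1
= 36/2 + 4
= 18 + 4 = 22

22


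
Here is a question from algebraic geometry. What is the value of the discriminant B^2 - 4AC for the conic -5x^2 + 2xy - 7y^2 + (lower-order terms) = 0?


The discriminant of a conic Ax^2 + Bxy + Cy^2 + ... = 0 is B^2 - 4AC.
B^2 = 2^2 = 4
4AC = 4*(-5)*(-7) = 140
Discriminant = 4 - 140 = -136

-136


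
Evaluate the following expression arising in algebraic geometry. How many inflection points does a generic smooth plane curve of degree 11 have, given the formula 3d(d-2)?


For a general smooth plane curve C of degree d, the inflection points are
the intersection of C with its Hessian curve, which has degree 3(d-2).
By Bezout, the total intersection number is d * 3(d-2) = 11 * 27 = 297.
For a general curve every flex is ordinary, so each contributes
multiplicity 1 to C·Hess(C), and the number of distinct inflection
points is 3d(d-2).
Inflection points = 3*11*(11-2) = 3*11*9 = 297

297


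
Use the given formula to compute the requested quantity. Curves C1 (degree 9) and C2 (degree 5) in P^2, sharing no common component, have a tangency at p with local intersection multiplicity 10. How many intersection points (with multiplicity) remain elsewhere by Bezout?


By Bezout's theorem, the total intersection number is d1 * d2.
Total = 9 * 5 = 45
Intersection multiplicity at p = 10
Remaining intersections = 45 - 10 = 35

35


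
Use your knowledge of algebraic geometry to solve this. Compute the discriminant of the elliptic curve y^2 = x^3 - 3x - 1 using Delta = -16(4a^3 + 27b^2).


Compute each component:
4a^3 = 4*(-3)^3 = 4*(-27) = -108
27b^2 = 27*(-1)^2 = 27*1 = 27
4a^3 + 27b^2 = -108 + 27 = -81
Delta = -16*(-81) = 1296

1296


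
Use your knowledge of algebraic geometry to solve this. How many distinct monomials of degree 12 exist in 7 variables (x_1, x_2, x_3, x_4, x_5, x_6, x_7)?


The number of degree-12 monomials in 7 variables is C(d+n-1, n-1).
= C(12+7-1, 7-1) = C(18, 6)
= 18564

18564


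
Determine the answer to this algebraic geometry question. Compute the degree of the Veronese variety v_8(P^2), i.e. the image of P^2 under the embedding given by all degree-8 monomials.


The Veronese variety v_8(P^2) has degree d^r.
d^r = 8^2 = 64

64


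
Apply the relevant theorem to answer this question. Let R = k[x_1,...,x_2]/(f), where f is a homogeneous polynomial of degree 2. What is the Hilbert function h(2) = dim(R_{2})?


For R = k[x_1,...,x_n]/(f) with f homogeneous of degree e:
The Hilbert series is (1 - t^e)/(1 - t)^n.
So h(d) = C(d+n-1, n-1) - C(d-e+n-1, n-1) for d >= e.
With n=2, e=2, d=2:
C(2+2-1, 2-1) = C(3, 1) = 3
C(2-2+2-1, 2-1) = C(1, 1) = 1
h(2) = 3 - 1 = 2

2


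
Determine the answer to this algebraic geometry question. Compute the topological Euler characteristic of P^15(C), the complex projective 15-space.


The complex projective space P^15 has one cell in each even real dimension 0, 2, ..., 30.
The cohomology groups are H^{2k}(P^15) = Z for k = 0,...,15, and 0 otherwise.
Euler characteristic = sum of Betti numbers = 1 per even-dimensional cohomology group.
chi(P^15) = 15 + 1 = 16

16


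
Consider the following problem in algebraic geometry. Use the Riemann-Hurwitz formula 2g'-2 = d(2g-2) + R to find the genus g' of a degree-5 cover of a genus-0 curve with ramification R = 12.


Riemann-Hurwitz formula: 2g' - 2 = d(2g - 2) + R
Given: d = 5, g = 0, R = 12
2g' - 2 = 5*(2*0 - 2) + 12
2g' - 2 = 5*(-2) + 12
2g' - 2 = -10 + 12 = 2
2g' = 4
g' = 2

2


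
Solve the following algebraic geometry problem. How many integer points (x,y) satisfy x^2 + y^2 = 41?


Systematically check integer values of x where x^2 <= 41.
For each valid x, check if 41 - x^2 is a perfect square.
x=4: 41 - 16 = 25, sqrt = 5 (valid)
x=5: 41 - 25 = 16, sqrt = 4 (valid)
Total integer solutions found: 8

8


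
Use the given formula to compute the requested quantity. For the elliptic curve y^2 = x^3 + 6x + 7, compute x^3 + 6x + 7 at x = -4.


Compute x^3 + 6x + 7 at x = -4:
x^3 = (-4)^3 = -64
6*x = 6*(-4) = -24
Sum: -64 - 24 + 7 = -81

-81


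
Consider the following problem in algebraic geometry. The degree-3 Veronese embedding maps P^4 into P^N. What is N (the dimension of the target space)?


The Veronese embedding v_d: P^n -> P^N maps each point to all
degree-d monomials in n+1 homogeneous coordinates.
N = C(n+d, d) - 1
N = C(4+3, 3) - 1
N = C(7, 3) - 1
C(7, 3) = 35
N = 35 - 1 = 34

34


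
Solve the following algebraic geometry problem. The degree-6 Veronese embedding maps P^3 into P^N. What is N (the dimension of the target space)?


The Veronese embedding v_d: P^n -> P^N maps each point to all
degree-d monomials in n+1 homogeneous coordinates.
N = C(n+d, d) - 1
N = C(3+6, 6) - 1
N = C(9, 6) - 1
C(9, 6) = 84
N = 84 - 1 = 83

83


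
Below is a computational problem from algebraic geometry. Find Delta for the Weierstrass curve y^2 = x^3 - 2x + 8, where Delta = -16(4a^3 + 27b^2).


Compute each component:
4a^3 = 4*(-2)^3 = 4*(-8) = -32
27b^2 = 27*8^2 = 27*64 = 1728
4a^3 + 27b^2 = -32 + 1728 = 1696
Delta = -16*1696 = -27136

-27136


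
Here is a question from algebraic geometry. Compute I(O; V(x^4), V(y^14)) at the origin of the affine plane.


The intersection multiplicity of V(x^a) and V(y^b) at the origin is:
I(O; V(x^4), V(y^14)) = dim_k(k[x,y]/(x^4, y^14))
A basis for k[x,y]/(x^4, y^14) is the set of monomials x^i * y^j
where 0 <= i < 4 and 0 <= j < 14.
The number of such monomials is 4 * 14 = 56

56


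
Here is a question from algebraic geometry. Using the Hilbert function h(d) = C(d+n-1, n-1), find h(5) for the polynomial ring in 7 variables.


The Hilbert function for the polynomial ring in 7 variables is:
h(d) = C(d+n-1, n-1)
h(5) = C(5+7-1, 7-1) = C(11, 6)
= 11! / (6! * 5!)
= 462

462


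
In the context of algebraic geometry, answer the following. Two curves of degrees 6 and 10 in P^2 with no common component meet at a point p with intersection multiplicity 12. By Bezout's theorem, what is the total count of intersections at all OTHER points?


By Bezout's theorem, the total intersection number is d1 * d2.
Total = 6 * 10 = 60
Intersection multiplicity at p = 12
Remaining intersections = 60 - 12 = 48

48


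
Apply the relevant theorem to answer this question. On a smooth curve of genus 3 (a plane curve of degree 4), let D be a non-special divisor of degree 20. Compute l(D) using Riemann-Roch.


First, compute the genus of a smooth plane curve of degree 4:
g = (d-1)(d-2)/2 = (4-1)(4-2)/2 = 3
For a non-special divisor D (i.e., h^1(D) = 0), Riemann-Roch gives:
l(D) = deg(D) - g + 1
Since deg(D) = 20 >= 2g - 1 = 5, D is non-special.
l(D) = 20 - 3 + 1 = 18

18


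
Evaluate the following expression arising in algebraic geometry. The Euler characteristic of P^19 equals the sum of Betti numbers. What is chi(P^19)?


The complex projective space P^19 has one cell in each even real dimension 0, 2, ..., 38.
The cohomology groups are H^{2k}(P^19) = Z for k = 0,...,19, and 0 otherwise.
Euler characteristic = sum of Betti numbers = 1 per even-dimensional cohomology group.
chi(P^19) = 19 + 1 = 20

20


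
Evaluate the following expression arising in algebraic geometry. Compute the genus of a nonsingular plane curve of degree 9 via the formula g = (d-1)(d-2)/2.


Using the genus formula for smooth plane curves:
g = (d-1)(d-2)/2
g = (9-1)(9-2)/2
g = 8*7/2
g = 56/2 = 28

28


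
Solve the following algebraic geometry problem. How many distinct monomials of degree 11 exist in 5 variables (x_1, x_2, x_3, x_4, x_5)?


The number of degree-11 monomials in 5 variables is C(d+n-1, n-1).
= C(11+5-1, 5-1) = C(15, 4)
= 1365

1365


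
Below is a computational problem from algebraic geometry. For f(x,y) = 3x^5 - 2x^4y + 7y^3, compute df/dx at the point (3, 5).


df/dx = 5*3*x^4 + 4*(-2)*x^3*y
At (3,5): 5*3*3^4 + 4*(-2)*3^3*5
= 1215 - 1080
= 135

135


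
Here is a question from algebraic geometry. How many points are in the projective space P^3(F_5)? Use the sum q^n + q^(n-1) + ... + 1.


P^3(F_5) has (q^(n+1) - 1)/(q - 1) points.
= 5^3 + 5^2 + 5^1 + 5^0
= 125 + 25 + 5 + 1
= 156

156


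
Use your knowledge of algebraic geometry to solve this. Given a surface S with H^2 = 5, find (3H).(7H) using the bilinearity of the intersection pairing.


Using bilinearity of the intersection pairing on a surface S:
(aH).(bH) = ab * (H.H)
We have H^2 = 5.
D.E = (3H).(7H) = 3*7*5
= 21*5
= 105

105


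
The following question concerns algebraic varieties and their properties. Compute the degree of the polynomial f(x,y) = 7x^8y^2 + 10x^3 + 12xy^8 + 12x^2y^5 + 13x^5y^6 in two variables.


Examine each term for its total degree (sum of exponents).
  Term '7x^8y^2' has total degree 8+2 = 10.
  Term '10x^3' has total degree 3+0 = 3.
  Term '12xy^8' has total degree 1+8 = 9.
  Term '12x^2y^5' has total degree 2+5 = 7.
  Term '13x^5y^6' has total degree 5+6 = 11.
The maximum total degree among all terms is 11.

11


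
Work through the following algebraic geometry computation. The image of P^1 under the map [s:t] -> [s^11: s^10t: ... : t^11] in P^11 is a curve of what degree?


The rational normal curve in P^11 is the image of P^1 under the 11-uple Veronese.
A general hyperplane in P^11 pulls back to a degree-11 form on P^1, which has 11 zeros,
so the curve meets a general hyperplane in 11 points. Degree = 11.

11


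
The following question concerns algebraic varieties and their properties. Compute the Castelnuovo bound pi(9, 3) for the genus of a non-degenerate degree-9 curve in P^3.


Castelnuovo's bound: write d - 1 = m(r-1) + epsilon with 0 <= epsilon < r-1.
d - 1 = 9 - 1 = 8
r - 1 = 3 - 1 = 2
8 = 4*2 + 0, so m = 4, epsilon = 0
pi(d, r) = m(m-1)(r-1)/2 + m*epsilon
= 4*3*2/2 + 4*0
= 24/2 + 0
= 12 + 0 = 12

12


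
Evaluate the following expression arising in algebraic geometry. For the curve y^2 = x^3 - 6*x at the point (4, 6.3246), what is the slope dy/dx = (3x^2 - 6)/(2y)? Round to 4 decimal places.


Using implicit differentiation of y^2 = x^3 - 6*x:
2y * dy/dx = 3x^2 - 6
dy/dx = (3x^2 - 6)/(2y)
Numerator: 3*4^2 - 6 = 42
Denominator: 2*6.3246 = 12.6492
dy/dx = 42/12.6492 = 3.3204

3.3204


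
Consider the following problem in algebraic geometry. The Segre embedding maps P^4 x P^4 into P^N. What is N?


The Segre embedding maps P^m x P^n into P^N via
all products of coordinates from each factor.
N = (m+1)(n+1) - 1
N = (4+1)(4+1) - 1
N = 5*5 - 1
N = 25 - 1 = 24

24


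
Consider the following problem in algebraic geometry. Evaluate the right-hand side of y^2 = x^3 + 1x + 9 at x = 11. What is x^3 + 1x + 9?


Compute x^3 + 1x + 9 at x = 11:
x^3 = 11^3 = 1331
1*x = 1*11 = 11
Sum: 1331 + 11 + 9 = 1351

1351


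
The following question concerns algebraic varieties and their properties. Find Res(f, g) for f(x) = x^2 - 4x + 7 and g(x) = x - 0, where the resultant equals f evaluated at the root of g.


For Res(f, x - c), we evaluate f at x = c.
f(0) = 0^2 - 4*0 + 7
= 0 + 0 + 7
= 0 + 7 = 7
Res(f, g) = 7

7


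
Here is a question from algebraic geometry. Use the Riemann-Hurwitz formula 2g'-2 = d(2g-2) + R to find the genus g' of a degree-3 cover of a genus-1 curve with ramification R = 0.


Riemann-Hurwitz formula: 2g' - 2 = d(2g - 2) + R
Given: d = 3, g = 1, R = 0
2g' - 2 = 3*(2*1 - 2) + 0
2g' - 2 = 3*0 + 0
2g' - 2 = 0 + 0 = 0
2g' = 2
g' = 1

1


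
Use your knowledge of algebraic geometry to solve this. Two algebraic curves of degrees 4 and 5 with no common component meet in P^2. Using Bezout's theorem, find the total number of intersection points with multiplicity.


Bezout's theorem states the intersection count equals the product of degrees.
Intersection count = 4 * 5 = 20

20


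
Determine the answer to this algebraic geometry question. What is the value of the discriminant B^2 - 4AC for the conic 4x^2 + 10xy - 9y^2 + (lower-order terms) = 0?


The discriminant of a conic Ax^2 + Bxy + Cy^2 + ... = 0 is B^2 - 4AC.
B^2 = 10^2 = 100
4AC = 4*4*(-9) = -144
Discriminant = 100 + 144 = 244

244


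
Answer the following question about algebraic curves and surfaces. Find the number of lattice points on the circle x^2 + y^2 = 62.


Systematically check integer values of x where x^2 <= 62.
For each valid x, check if 62 - x^2 is a perfect square.
Total integer solutions found: 0

0


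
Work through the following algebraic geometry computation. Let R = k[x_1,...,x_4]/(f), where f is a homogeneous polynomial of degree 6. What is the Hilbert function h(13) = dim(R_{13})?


For R = k[x_1,...,x_n]/(f) with f homogeneous of degree e:
The Hilbert series is (1 - t^e)/(1 - t)^n.
So h(d) = C(d+n-1, n-1) - C(d-e+n-1, n-1) for d >= e.
With n=4, e=6, d=13:
C(13+4-1, 4-1) = C(16, 3) = 560
C(13-6+4-1, 4-1) = C(10, 3) = 120
h(13) = 560 - 120 = 440

440


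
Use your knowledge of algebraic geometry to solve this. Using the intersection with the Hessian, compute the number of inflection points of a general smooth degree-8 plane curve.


For a general smooth plane curve C of degree d, the inflection points are
the intersection of C with its Hessian curve, which has degree 3(d-2).
By Bezout, the total intersection number is d * 3(d-2) = 8 * 18 = 144.
For a general curve every flex is ordinary, so each contributes
multiplicity 1 to C·Hess(C), and the number of distinct inflection
points is 3d(d-2).
Inflection points = 3*8*(8-2) = 3*8*6 = 144

144


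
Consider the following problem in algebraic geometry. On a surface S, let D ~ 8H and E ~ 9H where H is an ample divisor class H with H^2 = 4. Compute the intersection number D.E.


Using bilinearity of the intersection pairing on a surface S:
(aH).(bH) = ab * (H.H)
We have H^2 = 4.
D.E = (8H).(9H) = 8*9*4
= 72*4
= 288

288


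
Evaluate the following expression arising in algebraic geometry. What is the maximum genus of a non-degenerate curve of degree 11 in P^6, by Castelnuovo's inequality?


Castelnuovo's bound: write d - 1 = m(r-1) + epsilon with 0 <= epsilon < r-1.
d - 1 = 11 - 1 = 10
r - 1 = 6 - 1 = 5
10 = 2*5 + 0, so m = 2, epsilon = 0
pi(d, r) = m(m-1)(r-1)/2 + m*epsilon
= 2*1*5/2 + 2*0
= 10/2 + 0
= 5 + 0 = 5

5


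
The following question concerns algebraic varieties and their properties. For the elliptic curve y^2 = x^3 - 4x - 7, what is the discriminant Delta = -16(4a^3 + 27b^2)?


Compute each component:
4a^3 = 4*(-4)^3 = 4*(-64) = -256
27b^2 = 27*(-7)^2 = 27*49 = 1323
4a^3 + 27b^2 = -256 + 1323 = 1067
Delta = -16*1067 = -17072

-17072


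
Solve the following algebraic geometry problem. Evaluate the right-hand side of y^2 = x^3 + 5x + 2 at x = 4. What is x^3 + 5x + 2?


Compute x^3 + 5x + 2 at x = 4:
x^3 = 4^3 = 64
5*x = 5*4 = 20
Sum: 64 + 20 + 2 = 86

86


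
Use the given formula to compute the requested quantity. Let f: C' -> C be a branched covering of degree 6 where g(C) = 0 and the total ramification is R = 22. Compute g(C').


Riemann-Hurwitz formula: 2g' - 2 = d(2g - 2) + R
Given: d = 6, g = 0, R = 22
2g' - 2 = 6*(2*0 - 2) + 22
2g' - 2 = 6*(-2) + 22
2g' - 2 = -12 + 22 = 10
2g' = 12
g' = 6

6


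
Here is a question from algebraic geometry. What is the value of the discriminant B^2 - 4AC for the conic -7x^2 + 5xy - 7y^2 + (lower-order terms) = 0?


The discriminant of a conic Ax^2 + Bxy + Cy^2 + ... = 0 is B^2 - 4AC.
B^2 = 5^2 = 25
4AC = 4*(-7)*(-7) = 196
Discriminant = 25 - 196 = -171

-171


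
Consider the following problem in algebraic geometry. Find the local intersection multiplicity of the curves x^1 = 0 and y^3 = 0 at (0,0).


The intersection multiplicity of V(x^a) and V(y^b) at the origin is:
I(O; V(x^1), V(y^3)) = dim_k(k[x,y]/(x^1, y^3))
A basis for k[x,y]/(x^1, y^3) is the set of monomials x^i * y^j
where 0 <= i < 1 and 0 <= j < 3.
The number of such monomials is 1 * 3 = 3

3


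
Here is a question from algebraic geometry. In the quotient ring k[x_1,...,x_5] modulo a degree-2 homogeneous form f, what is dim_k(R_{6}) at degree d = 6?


For R = k[x_1,...,x_n]/(f) with f homogeneous of degree e:
The Hilbert series is (1 - t^e)/(1 - t)^n.
So h(d) = C(d+n-1, n-1) - C(d-e+n-1, n-1) for d >= e.
With n=5, e=2, d=6:
C(6+5-1, 5-1) = C(10, 4) = 210
C(6-2+5-1, 5-1) = C(8, 4) = 70
h(6) = 210 - 70 = 140

140


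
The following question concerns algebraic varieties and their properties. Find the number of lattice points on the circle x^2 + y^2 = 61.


Systematically check integer values of x where x^2 <= 61.
For each valid x, check if 61 - x^2 is a perfect square.
x=5: 61 - 25 = 36, sqrt = 6 (valid)
x=6: 61 - 36 = 25, sqrt = 5 (valid)
Total integer solutions found: 8

8


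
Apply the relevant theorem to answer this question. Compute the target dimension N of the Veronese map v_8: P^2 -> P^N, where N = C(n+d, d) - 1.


The Veronese embedding v_d: P^n -> P^N maps each point to all
degree-d monomials in n+1 homogeneous coordinates.
N = C(n+d, d) - 1
N = C(2+8, 8) - 1
N = C(10, 8) - 1
C(10, 8) = 45
N = 45 - 1 = 44

44


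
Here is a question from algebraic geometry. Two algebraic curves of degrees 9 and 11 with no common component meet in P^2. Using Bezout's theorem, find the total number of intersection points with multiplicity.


Bezout's theorem states the intersection count equals the product of degrees.
Intersection count = 9 * 11 = 99

99


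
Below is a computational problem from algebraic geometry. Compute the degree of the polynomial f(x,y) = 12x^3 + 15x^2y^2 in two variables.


Examine each term for its total degree (sum of exponents).
  Term '12x^3' has total degree 3+0 = 3.
  Term '15x^2y^2' has total degree 2+2 = 4.
The maximum total degree among all terms is 4.

4


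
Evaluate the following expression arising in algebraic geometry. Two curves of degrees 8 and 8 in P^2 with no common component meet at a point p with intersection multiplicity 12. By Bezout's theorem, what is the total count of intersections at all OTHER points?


By Bezout's theorem, the total intersection number is d1 * d2.
Total = 8 * 8 = 64
Intersection multiplicity at p = 12
Remaining intersections = 64 - 12 = 52

52


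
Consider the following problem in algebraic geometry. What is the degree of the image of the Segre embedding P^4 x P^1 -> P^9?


The degree of the Segre variety P^4 x P^1 is C(m+n, m).
= C(5, 4)
= 5

5


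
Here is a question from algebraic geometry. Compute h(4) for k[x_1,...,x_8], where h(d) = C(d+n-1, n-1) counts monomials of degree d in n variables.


The Hilbert function for the polynomial ring in 8 variables is:
h(d) = C(d+n-1, n-1)
h(4) = C(4+8-1, 8-1) = C(11, 7)
= 11! / (7! * 4!)
= 330

330


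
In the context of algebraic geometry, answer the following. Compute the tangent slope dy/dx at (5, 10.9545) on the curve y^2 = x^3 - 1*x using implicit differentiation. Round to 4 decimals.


Using implicit differentiation of y^2 = x^3 - 1*x:
2y * dy/dx = 3x^2 - 1
dy/dx = (3x^2 - 1)/(2y)
Numerator: 3*5^2 - 1 = 74
Denominator: 2*10.9545 = 21.909
dy/dx = 74/21.909 = 3.3776

3.3776


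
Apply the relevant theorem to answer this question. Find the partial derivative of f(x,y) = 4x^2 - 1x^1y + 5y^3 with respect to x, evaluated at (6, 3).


df/dx = 2*4*x^1 + 1*(-1)*x^0*y
At (6,3): 2*4*6^1 + 1*(-1)*6^0*3
= 48 - 3
= 45

45


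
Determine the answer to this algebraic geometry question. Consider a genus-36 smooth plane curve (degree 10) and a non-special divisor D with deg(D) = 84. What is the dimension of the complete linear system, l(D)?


First, compute the genus of a smooth plane curve of degree 10:
g = (d-1)(d-2)/2 = (10-1)(10-2)/2 = 36
For a non-special divisor D (i.e., h^1(D) = 0), Riemann-Roch gives:
l(D) = deg(D) - g + 1
Since deg(D) = 84 >= 2g - 1 = 71, D is non-special.
l(D) = 84 - 36 + 1 = 49

49


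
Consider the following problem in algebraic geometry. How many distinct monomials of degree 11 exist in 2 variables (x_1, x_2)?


The number of degree-11 monomials in 2 variables is C(d+n-1, n-1).
= C(11+2-1, 2-1) = C(12, 1)
= 12

12


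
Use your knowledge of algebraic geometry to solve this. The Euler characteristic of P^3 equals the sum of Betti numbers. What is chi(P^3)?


The complex projective space P^3 has one cell in each even real dimension 0, 2, ..., 6.
The cohomology groups are H^{2k}(P^3) = Z for k = 0,...,3, and 0 otherwise.
Euler characteristic = sum of Betti numbers = 1 per even-dimensional cohomology group.
chi(P^3) = 3 + 1 = 4

4


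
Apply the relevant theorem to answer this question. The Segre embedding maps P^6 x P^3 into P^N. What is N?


The Segre embedding maps P^m x P^n into P^N via
all products of coordinates from each factor.
N = (m+1)(n+1) - 1
N = (6+1)(3+1) - 1
N = 7*4 - 1
N = 28 - 1 = 27

27


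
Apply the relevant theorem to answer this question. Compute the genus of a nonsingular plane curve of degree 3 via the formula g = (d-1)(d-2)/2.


Using the genus formula for smooth plane curves:
g = (d-1)(d-2)/2
g = (3-1)(3-2)/2
g = 2*1/2
g = 2/2 = 1

1


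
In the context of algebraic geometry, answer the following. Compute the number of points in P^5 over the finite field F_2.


P^5(F_2) has (q^(n+1) - 1)/(q - 1) points.
= 2^5 + 2^4 + 2^3 + 2^2 + 2^1 + 2^0
= 32 + 16 + 8 + 4 + 2 + 1
= 63

63


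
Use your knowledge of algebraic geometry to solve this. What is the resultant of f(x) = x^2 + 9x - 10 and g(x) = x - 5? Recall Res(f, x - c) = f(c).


For Res(f, x - c), we evaluate f at x = c.
f(5) = 5^2 + 9*5 - 10
= 25 + 45 - 10
= 70 - 10 = 60
Res(f, g) = 60

60


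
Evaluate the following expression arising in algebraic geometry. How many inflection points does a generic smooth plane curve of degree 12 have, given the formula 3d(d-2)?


For a general smooth plane curve C of degree d, the inflection points are
the intersection of C with its Hessian curve, which has degree 3(d-2).
By Bezout, the total intersection number is d * 3(d-2) = 12 * 30 = 360.
For a general curve every flex is ordinary, so each contributes
multiplicity 1 to C·Hess(C), and the number of distinct inflection
points is 3d(d-2).
Inflection points = 3*12*(12-2) = 3*12*10 = 360

360


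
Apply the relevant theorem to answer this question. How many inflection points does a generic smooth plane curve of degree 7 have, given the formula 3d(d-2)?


For a general smooth plane curve C of degree d, the inflection points are
the intersection of C with its Hessian curve, which has degree 3(d-2).
By Bezout, the total intersection number is d * 3(d-2) = 7 * 15 = 105.
For a general curve every flex is ordinary, so each contributes
multiplicity 1 to C·Hess(C), and the number of distinct inflection
points is 3d(d-2).
Inflection points = 3*7*(7-2) = 3*7*5 = 105

105


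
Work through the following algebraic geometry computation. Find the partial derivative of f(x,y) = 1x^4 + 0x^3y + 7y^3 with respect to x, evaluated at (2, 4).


df/dx = 4*1*x^3 + 3*0*x^2*y
At (2,4): 4*1*2^3 + 3*0*2^2*4
= 32 + 0
= 32

32
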